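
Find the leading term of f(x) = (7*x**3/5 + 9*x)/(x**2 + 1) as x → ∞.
7*x/5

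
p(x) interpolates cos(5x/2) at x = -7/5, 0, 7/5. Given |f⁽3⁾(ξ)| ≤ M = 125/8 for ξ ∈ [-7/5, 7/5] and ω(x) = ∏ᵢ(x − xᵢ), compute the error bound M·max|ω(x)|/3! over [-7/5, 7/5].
343*sqrt(3)/216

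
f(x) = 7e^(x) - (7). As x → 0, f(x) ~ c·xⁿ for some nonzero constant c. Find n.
1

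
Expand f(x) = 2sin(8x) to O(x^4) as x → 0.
16*x - 512*x**3/3 + O(x**4)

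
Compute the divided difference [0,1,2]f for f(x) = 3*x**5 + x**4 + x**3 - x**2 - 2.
54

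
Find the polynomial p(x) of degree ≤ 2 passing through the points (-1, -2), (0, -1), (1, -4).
-2*x**2 - x - 1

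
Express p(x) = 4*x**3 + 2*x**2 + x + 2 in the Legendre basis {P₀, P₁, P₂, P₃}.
(8/3)P₀ + (17/5)P₁ + (4/3)P₂ + (8/5)P₃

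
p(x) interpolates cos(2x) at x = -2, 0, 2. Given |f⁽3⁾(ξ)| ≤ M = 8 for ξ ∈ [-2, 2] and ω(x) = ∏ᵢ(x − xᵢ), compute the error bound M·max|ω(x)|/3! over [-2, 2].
64*sqrt(3)/27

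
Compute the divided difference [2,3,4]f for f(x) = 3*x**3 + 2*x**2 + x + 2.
29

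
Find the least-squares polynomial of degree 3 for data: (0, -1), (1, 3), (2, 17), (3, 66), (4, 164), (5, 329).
-29/42 + (491/252)x + (-7/3)x² + (109/36)x³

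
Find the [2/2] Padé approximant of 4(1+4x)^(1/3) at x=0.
(448*x**2/27 + 56*x/3 + 4)/(40*x**2/27 + 10*x/3 + 1)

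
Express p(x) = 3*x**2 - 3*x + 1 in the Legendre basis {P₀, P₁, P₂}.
(2)P₀ + (-3)P₁ + (2)P₂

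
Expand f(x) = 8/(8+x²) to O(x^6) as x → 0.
1 - x**2/8 + x**4/64 + O(x**6)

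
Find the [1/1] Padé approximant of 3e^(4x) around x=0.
(6*x + 3)/(1 - 2*x)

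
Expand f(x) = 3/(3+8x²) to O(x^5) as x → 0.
1 - 8*x**2/3 + 64*x**4/9 + O(x**5)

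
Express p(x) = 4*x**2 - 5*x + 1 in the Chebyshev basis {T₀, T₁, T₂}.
(3)T₀ + (-5)T₁ + (2)T₂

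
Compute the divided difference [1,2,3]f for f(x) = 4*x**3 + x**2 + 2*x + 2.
25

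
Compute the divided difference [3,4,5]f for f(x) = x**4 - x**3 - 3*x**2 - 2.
82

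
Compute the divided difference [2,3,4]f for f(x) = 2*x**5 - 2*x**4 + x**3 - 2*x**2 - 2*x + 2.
467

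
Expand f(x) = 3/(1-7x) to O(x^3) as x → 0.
3 + 21*x + 147*x**2 + O(x**3)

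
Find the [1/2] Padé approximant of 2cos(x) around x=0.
2/(x**2/2 + 1)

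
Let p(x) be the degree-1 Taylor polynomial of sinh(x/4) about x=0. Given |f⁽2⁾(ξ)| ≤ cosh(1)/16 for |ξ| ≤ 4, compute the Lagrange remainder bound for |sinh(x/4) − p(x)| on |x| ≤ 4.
cosh(1)/2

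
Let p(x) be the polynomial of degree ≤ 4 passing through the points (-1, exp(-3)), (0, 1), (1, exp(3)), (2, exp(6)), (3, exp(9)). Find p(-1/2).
((-5*exp(9) - 70*exp(3) + 140 + 28*exp(6))*exp(3) + 35)*exp(-3)/128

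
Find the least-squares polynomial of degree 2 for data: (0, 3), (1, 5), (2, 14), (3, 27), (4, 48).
3 + (-4/5)x + (3)x²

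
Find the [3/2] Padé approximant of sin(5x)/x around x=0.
(5 - 175*x**2/12)/(5*x**2/4 + 1)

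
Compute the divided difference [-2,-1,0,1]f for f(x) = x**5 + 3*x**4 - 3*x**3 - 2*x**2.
-4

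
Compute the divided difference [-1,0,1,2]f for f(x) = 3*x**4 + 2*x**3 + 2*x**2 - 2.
8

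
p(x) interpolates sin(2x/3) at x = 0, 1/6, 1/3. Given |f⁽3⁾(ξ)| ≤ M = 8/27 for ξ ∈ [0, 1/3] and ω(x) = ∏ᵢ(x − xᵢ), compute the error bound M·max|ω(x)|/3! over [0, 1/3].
sqrt(3)/19683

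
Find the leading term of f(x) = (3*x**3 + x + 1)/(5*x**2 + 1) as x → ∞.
3*x/5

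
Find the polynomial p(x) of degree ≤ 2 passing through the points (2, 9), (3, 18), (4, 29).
x**2 + 4*x - 3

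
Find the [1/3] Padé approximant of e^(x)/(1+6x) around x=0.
(23*x/68 + 1)/(397*x**3/408 - 259*x**2/68 + 363*x/68 + 1)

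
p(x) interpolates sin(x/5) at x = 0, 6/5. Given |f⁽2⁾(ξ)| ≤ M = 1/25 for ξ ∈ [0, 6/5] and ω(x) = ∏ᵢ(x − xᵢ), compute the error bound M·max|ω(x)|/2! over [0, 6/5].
9/1250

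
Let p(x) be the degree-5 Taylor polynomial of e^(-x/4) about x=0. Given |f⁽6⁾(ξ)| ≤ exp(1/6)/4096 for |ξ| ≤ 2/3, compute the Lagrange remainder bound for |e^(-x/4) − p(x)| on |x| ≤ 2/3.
exp(1/6)/33592320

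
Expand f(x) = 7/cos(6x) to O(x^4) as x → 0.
7 + 126*x**2 + O(x**4)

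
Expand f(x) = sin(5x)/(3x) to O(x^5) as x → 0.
5/3 - 125*x**2/18 + 625*x**4/72 + O(x**5)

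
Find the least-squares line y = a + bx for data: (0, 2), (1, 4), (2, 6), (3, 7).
a = 11/5, b = 17/10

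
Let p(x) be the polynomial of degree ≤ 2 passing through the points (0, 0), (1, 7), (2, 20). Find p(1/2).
11/4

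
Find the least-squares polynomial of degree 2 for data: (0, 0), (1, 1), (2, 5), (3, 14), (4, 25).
-1/35 + (-59/70)x + (25/14)x²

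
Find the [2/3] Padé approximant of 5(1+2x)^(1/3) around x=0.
(70*x**2/9 + 40*x/3 + 5)/(-4*x**3/81 + 2*x**2/3 + 2*x + 1)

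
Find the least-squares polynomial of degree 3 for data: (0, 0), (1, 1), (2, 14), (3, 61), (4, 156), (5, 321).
4/63 + (19/189)x + (-23/9)x² + (83/27)x³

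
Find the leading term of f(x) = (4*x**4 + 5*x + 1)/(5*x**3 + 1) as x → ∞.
4*x/5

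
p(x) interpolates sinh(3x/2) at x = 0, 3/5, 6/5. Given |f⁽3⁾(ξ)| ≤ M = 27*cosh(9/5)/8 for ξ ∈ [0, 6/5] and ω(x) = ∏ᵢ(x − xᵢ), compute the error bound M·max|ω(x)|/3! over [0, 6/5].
27*sqrt(3)*cosh(9/5)/1000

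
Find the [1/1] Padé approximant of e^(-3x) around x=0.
(1 - 3*x/2)/(3*x/2 + 1)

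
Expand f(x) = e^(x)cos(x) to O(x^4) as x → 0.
1 + x - x**3/3 + O(x**4)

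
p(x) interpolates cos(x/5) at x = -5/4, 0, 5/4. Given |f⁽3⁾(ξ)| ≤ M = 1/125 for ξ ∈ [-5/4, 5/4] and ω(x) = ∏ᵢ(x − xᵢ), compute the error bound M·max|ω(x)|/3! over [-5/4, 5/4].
sqrt(3)/1728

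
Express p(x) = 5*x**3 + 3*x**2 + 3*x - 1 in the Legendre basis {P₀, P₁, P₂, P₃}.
(6)P₁ + (2)P₂ + (2)P₃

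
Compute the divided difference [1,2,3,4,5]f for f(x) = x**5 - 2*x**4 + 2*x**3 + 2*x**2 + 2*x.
13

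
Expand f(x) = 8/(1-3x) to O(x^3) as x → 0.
8 + 24*x + 72*x**2 + O(x**3)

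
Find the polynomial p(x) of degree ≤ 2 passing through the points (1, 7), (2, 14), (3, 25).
2*x**2 + x + 4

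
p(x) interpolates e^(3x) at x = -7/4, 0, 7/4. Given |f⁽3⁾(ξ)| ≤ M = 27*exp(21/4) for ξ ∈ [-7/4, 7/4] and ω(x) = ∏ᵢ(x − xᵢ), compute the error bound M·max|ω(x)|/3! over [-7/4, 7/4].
343*sqrt(3)*exp(21/4)/64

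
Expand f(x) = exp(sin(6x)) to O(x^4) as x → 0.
1 + 6*x + 18*x**2 + O(x**4)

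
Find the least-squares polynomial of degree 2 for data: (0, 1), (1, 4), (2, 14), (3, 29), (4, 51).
33/35 + (3/14)x + (43/14)x²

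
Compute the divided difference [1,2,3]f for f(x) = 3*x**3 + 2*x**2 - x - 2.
20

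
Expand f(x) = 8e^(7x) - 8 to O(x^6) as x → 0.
56*x + 196*x**2 + 1372*x**3/3 + 2401*x**4/3 + 16807*x**5/15 + O(x**6)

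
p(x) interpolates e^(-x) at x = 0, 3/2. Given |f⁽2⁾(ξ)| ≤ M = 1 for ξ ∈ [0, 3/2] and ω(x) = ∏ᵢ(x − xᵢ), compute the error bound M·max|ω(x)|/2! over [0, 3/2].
9/32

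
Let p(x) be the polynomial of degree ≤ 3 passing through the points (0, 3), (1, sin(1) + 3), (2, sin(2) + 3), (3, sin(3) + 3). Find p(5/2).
-5*sin(1)/16 + 5*sin(3)/16 + 15*sin(2)/16 + 3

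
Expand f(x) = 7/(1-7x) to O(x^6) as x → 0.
7 + 49*x + 343*x**2 + 2401*x**3 + 16807*x**4 + 117649*x**5 + O(x**6)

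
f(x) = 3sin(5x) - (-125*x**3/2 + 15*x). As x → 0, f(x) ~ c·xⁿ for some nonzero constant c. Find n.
5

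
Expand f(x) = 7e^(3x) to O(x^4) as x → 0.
7 + 21*x + 63*x**2/2 + 63*x**3/2 + O(x**4)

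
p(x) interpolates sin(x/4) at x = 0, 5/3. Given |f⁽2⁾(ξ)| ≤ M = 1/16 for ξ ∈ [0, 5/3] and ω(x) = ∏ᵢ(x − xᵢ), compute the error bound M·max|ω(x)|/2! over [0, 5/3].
25/1152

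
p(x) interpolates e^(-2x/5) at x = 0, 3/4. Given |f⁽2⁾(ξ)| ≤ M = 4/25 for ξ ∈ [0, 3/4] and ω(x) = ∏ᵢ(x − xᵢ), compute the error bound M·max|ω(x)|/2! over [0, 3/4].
9/800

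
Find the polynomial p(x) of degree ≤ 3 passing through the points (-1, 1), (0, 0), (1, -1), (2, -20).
-3*x**3 + 2*x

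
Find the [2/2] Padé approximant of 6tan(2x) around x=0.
12*x/(1 - 4*x**2/3)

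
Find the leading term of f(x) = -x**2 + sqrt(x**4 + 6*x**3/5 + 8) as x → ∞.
3*x/5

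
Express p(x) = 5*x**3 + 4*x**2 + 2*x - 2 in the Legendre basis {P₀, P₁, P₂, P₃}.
(-2/3)P₀ + (5)P₁ + (8/3)P₂ + (2)P₃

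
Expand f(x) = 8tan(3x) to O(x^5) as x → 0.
24*x + 72*x**3 + O(x**5)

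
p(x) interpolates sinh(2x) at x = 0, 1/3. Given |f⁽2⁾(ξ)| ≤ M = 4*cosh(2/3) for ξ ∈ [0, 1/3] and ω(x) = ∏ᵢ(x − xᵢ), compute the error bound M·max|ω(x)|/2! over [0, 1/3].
cosh(2/3)/18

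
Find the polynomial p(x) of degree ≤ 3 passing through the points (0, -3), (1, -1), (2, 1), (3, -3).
-x**3 + 3*x**2 - 3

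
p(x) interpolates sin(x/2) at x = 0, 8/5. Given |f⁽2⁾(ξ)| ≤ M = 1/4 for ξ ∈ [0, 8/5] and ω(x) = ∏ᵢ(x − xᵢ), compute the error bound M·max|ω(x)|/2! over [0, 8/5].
2/25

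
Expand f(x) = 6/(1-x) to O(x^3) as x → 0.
6 + 6*x + 6*x**2 + O(x**3)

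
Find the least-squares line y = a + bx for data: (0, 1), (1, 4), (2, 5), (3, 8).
a = 6/5, b = 11/5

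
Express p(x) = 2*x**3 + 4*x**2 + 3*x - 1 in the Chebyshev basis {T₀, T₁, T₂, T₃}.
T₀ + (9/2)T₁ + (2)T₂ + (1/2)T₃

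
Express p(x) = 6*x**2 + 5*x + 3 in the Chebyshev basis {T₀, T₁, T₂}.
(6)T₀ + (5)T₁ + (3)T₂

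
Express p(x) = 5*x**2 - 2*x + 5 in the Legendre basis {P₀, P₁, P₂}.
(20/3)P₀ + (-2)P₁ + (10/3)P₂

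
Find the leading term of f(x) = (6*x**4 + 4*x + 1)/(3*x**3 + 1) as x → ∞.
2*x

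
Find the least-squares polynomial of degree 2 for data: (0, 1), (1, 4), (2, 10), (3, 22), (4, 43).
8/5 + (-9/5)x + (3)x²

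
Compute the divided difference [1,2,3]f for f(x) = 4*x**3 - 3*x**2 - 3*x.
21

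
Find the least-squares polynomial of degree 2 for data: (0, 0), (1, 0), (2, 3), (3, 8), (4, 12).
-13/35 + (12/35)x + (5/7)x²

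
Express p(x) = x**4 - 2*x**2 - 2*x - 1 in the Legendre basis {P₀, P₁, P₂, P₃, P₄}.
(-22/15)P₀ + (-2)P₁ + (-16/21)P₂ + (8/35)P₄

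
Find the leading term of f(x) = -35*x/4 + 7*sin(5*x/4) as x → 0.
-875*x**3/384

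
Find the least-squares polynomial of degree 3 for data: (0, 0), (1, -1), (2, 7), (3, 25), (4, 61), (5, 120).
-23/126 + (-1429/756)x + (209/252)x² + (47/54)x³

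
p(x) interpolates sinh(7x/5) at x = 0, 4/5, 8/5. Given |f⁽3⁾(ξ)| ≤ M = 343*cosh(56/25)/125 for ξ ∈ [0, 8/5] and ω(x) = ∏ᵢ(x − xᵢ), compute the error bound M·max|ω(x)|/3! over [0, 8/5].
21952*sqrt(3)*cosh(56/25)/421875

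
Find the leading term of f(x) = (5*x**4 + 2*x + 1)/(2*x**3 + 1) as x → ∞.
5*x/2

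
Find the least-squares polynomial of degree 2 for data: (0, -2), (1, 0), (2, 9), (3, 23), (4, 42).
-78/35 + (-3/70)x + (39/14)x²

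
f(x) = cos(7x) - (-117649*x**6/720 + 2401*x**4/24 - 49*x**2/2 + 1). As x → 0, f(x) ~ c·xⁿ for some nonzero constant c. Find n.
8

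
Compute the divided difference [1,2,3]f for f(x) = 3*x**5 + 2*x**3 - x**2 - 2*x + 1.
281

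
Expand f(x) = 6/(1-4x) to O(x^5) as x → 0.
6 + 24*x + 96*x**2 + 384*x**3 + 1536*x**4 + O(x**5)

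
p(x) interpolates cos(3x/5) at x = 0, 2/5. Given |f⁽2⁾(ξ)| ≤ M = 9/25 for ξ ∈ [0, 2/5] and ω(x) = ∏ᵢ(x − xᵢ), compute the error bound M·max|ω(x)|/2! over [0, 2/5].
9/1250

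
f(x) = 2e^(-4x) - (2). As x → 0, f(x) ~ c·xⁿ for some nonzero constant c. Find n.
1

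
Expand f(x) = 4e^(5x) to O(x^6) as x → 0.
4 + 20*x + 50*x**2 + 250*x**3/3 + 625*x**4/6 + 625*x**5/6 + O(x**6)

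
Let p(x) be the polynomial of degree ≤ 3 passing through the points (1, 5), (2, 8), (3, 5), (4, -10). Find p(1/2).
25/8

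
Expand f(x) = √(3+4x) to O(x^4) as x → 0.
sqrt(3) + 2*sqrt(3)*x/3 - 2*sqrt(3)*x**2/9 + 4*sqrt(3)*x**3/27 + O(x**4)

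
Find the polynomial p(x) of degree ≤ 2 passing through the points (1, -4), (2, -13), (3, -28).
-3*x**2 - 1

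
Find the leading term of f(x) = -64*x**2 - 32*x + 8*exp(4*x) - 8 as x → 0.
256*x**3/3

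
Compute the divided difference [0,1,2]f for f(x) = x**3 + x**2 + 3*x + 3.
4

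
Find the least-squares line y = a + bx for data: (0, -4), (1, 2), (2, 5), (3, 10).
a = -7/2, b = 9/2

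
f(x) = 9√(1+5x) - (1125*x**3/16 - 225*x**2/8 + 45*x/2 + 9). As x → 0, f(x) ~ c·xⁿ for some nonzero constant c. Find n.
4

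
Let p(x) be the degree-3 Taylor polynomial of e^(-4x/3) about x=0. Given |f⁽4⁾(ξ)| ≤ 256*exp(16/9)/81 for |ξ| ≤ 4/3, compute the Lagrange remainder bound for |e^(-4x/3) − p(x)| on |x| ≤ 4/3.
8192*exp(16/9)/19683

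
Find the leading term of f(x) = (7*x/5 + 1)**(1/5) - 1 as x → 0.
7*x/25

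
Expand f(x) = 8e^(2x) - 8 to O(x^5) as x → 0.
16*x + 16*x**2 + 32*x**3/3 + 16*x**4/3 + O(x**5)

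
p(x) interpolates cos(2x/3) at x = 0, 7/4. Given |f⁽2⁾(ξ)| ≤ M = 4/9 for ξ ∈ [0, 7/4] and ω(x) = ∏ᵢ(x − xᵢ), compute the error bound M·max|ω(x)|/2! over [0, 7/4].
49/288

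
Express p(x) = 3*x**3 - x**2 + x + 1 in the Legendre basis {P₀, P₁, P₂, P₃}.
(2/3)P₀ + (14/5)P₁ + (-2/3)P₂ + (6/5)P₃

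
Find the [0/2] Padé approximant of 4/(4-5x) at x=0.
1/(1 - 5*x/4)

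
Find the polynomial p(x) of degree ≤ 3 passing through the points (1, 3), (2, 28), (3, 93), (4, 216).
3*x**3 + 2*x**2 - 2*x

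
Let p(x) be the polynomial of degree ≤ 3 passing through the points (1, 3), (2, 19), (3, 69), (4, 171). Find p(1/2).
17/8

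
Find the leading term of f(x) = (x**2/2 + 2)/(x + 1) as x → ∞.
x/2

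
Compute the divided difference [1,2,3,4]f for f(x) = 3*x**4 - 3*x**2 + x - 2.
30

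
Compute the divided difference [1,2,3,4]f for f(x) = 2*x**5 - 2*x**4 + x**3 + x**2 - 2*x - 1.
111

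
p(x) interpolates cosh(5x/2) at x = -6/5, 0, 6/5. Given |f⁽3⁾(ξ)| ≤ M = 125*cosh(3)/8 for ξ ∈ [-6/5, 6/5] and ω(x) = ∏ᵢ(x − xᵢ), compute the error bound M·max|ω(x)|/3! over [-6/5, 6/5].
sqrt(3)*cosh(3)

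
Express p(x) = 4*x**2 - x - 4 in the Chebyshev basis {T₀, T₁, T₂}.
(-2)T₀ - T₁ + (2)T₂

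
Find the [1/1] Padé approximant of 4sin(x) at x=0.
4*x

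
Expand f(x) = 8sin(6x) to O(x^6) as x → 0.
48*x - 288*x**3 + 2592*x**5/5 + O(x**6)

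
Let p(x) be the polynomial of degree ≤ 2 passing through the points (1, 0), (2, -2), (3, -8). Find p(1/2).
-1/2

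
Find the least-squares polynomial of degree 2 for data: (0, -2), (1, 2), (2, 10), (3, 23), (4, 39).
-72/35 + (141/70)x + (29/14)x²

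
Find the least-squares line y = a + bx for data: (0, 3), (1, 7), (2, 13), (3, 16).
a = 3, b = 9/2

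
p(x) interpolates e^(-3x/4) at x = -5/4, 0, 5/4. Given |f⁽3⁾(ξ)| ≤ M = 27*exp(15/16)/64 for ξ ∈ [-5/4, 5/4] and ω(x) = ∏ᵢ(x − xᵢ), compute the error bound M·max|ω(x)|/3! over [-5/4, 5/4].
125*sqrt(3)*exp(15/16)/4096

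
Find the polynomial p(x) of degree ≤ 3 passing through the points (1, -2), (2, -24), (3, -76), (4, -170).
-2*x**3 - 3*x**2 + x + 2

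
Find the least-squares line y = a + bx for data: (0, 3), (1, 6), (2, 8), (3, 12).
a = 29/10, b = 29/10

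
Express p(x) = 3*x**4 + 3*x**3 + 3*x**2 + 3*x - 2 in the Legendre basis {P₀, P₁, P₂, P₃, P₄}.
(-2/5)P₀ + (24/5)P₁ + (26/7)P₂ + (6/5)P₃ + (24/35)P₄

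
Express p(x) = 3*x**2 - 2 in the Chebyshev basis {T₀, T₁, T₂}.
(-1/2)T₀ + (3/2)T₂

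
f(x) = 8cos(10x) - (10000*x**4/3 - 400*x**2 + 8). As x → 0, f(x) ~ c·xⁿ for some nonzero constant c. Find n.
6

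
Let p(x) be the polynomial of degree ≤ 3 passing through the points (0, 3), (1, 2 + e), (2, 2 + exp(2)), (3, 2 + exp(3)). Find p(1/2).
-5*exp(2)/16 + exp(3)/16 + 37/16 + 15*e/16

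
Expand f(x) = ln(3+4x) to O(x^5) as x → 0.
log(3) + 4*x/3 - 8*x**2/9 + 64*x**3/81 - 64*x**4/81 + O(x**5)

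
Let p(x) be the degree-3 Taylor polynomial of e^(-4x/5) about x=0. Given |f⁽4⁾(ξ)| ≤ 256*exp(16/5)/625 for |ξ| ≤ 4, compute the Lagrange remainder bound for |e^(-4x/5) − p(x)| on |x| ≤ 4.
8192*exp(16/5)/1875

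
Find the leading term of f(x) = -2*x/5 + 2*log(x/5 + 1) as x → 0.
-x**2/25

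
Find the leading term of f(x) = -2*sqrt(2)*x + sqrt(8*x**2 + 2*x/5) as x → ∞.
sqrt(2)/20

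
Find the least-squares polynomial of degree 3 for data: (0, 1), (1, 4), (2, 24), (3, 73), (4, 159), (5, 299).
55/63 + (-26/27)x + (613/252)x² + (209/108)x³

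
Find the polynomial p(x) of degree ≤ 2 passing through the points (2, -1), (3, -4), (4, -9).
-x**2 + 2*x - 1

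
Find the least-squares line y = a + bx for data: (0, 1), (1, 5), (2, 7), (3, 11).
a = 6/5, b = 16/5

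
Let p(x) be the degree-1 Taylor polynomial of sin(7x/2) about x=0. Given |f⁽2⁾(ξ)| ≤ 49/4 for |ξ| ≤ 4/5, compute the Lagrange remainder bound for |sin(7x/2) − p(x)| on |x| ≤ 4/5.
98/25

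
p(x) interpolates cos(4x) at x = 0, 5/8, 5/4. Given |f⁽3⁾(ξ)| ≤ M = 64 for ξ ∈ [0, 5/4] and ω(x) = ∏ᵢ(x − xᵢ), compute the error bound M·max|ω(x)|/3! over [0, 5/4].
125*sqrt(3)/216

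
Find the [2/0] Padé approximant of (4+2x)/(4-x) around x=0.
3*x**2/16 + 3*x/4 + 1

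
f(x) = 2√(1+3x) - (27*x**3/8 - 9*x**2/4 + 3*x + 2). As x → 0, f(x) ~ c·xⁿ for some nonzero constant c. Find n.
4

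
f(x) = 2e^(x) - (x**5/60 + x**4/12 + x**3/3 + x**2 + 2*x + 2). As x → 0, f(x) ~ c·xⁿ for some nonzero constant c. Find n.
6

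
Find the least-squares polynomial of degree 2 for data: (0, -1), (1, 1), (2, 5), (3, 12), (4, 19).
-8/7 + (97/70)x + (13/14)x²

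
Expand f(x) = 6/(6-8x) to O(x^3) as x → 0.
1 + 4*x/3 + 16*x**2/9 + O(x**3)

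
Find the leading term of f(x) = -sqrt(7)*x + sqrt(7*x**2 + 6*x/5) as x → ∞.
3*sqrt(7)/35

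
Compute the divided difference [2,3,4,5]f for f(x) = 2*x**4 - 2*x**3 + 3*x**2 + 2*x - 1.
26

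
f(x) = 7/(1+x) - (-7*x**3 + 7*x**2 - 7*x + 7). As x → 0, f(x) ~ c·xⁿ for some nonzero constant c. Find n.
4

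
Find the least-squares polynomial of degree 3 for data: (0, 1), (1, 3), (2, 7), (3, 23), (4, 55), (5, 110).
8/7 + (5/3)x + (-39/28)x² + (13/12)x³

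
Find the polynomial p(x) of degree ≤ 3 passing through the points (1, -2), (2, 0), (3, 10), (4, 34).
x**3 - 2*x**2 + x - 2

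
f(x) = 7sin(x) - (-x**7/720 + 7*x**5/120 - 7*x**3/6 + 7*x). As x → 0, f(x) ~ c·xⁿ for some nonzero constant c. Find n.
9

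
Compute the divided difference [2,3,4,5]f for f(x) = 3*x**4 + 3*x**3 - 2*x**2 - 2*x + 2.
45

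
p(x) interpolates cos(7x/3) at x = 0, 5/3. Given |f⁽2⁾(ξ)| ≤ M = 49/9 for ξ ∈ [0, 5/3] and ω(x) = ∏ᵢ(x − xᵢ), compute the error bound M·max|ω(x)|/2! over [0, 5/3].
1225/648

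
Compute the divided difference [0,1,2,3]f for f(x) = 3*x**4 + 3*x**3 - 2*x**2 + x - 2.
21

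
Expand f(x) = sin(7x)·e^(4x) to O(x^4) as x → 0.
7*x + 28*x**2 - 7*x**3/6 + O(x**4)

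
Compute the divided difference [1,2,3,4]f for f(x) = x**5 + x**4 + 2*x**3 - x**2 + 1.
77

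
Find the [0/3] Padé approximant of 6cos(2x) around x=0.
6/(2*x**2 + 1)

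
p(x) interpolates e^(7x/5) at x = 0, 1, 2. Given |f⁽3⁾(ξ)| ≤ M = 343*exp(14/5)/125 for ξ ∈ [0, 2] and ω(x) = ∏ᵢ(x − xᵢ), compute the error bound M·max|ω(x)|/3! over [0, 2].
343*sqrt(3)*exp(14/5)/3375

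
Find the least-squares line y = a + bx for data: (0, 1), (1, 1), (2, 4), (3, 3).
a = 9/10, b = 9/10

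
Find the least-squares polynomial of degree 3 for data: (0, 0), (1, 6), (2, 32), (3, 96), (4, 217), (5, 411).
1/18 + (1223/756)x + (305/252)x² + (161/54)x³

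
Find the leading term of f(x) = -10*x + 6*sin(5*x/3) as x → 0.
-125*x**3/27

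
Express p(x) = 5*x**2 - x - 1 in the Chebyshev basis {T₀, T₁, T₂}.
(3/2)T₀ - T₁ + (5/2)T₂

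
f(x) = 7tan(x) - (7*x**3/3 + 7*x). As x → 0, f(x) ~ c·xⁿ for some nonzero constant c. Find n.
5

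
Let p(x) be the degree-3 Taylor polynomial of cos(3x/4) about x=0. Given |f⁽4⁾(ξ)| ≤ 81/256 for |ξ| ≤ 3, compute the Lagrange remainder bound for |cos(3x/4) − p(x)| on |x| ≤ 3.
2187/2048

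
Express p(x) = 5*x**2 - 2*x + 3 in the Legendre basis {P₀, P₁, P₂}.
(14/3)P₀ + (-2)P₁ + (10/3)P₂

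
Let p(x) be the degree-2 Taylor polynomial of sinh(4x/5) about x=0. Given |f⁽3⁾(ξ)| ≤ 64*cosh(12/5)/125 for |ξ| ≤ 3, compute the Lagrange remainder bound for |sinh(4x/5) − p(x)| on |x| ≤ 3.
288*cosh(12/5)/125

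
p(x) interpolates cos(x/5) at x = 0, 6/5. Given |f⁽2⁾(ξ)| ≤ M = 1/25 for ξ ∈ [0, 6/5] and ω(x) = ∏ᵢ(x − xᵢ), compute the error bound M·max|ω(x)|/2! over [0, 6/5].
9/1250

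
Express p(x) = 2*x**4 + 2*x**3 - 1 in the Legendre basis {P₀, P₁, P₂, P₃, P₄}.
(-3/5)P₀ + (6/5)P₁ + (8/7)P₂ + (4/5)P₃ + (16/35)P₄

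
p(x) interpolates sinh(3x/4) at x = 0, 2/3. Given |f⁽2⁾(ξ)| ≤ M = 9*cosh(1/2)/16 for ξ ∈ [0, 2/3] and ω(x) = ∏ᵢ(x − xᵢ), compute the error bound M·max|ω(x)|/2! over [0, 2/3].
cosh(1/2)/32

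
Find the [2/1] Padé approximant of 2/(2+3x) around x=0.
1/(3*x/2 + 1)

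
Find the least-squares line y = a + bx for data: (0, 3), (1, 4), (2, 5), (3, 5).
a = 16/5, b = 7/10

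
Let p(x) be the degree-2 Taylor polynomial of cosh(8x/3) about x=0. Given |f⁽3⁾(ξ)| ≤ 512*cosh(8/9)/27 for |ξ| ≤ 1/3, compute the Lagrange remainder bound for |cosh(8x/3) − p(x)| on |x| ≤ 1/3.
256*cosh(8/9)/2187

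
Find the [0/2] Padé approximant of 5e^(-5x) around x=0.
5/(25*x**2/2 + 5*x + 1)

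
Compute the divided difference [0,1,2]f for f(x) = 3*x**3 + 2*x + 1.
9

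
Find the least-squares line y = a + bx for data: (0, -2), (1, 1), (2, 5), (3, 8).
a = -21/10, b = 17/5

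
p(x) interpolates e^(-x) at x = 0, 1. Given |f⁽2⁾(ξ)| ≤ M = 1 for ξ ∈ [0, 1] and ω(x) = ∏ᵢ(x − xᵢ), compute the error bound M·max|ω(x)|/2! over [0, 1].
1/8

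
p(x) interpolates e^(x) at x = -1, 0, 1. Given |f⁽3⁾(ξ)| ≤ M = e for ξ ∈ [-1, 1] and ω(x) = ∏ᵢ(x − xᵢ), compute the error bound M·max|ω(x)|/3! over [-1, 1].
sqrt(3)*e/27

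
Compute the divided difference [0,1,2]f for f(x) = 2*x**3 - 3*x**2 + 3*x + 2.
3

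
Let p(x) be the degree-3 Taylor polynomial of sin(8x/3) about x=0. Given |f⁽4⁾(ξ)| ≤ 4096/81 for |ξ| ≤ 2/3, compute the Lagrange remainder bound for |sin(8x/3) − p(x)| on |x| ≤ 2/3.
8192/19683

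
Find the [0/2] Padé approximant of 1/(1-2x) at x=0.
1/(1 - 2*x)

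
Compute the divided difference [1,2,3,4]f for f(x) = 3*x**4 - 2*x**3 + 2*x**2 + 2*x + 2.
28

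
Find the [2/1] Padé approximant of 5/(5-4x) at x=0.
1/(1 - 4*x/5)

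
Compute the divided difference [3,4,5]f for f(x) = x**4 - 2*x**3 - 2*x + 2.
73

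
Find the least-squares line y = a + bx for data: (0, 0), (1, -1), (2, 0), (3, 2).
a = -4/5, b = 7/10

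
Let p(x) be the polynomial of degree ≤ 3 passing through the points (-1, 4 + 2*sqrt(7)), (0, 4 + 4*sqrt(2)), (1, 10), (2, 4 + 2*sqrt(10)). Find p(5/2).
-73/8 - 5*sqrt(7)/8 + 21*sqrt(2)/4 + 35*sqrt(10)/8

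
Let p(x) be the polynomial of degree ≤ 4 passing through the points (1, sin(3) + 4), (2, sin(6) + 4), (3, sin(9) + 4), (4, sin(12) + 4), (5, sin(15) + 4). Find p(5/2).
15*sin(6)/32 - 5*sin(3)/128 + 3*sin(15)/128 - 5*sin(12)/32 + 45*sin(9)/64 + 4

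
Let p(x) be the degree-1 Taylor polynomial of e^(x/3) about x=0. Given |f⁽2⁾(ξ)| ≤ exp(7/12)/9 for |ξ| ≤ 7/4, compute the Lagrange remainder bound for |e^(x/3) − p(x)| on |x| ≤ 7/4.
49*exp(7/12)/288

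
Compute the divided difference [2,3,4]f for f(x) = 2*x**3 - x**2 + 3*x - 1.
17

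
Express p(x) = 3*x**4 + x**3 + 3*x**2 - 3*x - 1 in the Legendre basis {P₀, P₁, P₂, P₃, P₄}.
(3/5)P₀ + (-12/5)P₁ + (26/7)P₂ + (2/5)P₃ + (24/35)P₄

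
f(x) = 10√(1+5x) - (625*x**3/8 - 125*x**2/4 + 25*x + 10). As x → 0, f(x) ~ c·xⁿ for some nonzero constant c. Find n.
4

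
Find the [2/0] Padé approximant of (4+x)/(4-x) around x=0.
x**2/8 + x/2 + 1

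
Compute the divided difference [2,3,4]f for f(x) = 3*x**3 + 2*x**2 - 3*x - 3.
29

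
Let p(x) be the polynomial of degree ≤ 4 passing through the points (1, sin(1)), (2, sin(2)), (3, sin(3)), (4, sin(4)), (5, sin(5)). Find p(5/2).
-5*sin(1)/128 + 3*sin(5)/128 + 45*sin(3)/64 - 5*sin(4)/32 + 15*sin(2)/32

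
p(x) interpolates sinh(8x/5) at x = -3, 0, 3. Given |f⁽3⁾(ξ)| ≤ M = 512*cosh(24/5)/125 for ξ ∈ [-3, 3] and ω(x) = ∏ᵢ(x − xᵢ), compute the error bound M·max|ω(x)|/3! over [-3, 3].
512*sqrt(3)*cosh(24/5)/125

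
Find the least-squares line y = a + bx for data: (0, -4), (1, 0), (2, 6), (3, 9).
a = -4, b = 9/2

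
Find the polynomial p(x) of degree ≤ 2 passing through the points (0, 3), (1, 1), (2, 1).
x**2 - 3*x + 3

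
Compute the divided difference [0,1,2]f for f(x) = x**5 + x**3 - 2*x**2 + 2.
16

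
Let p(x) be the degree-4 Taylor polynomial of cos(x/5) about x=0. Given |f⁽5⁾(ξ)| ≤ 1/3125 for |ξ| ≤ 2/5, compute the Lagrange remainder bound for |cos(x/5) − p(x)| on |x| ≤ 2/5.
4/146484375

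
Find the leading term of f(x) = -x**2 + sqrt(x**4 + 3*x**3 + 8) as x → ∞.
3*x/2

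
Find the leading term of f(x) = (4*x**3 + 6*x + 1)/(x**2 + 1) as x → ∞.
4*x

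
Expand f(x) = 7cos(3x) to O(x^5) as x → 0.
7 - 63*x**2/2 + 189*x**4/8 + O(x**5)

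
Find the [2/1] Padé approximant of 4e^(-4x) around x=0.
(32*x**2/3 - 32*x/3 + 4)/(4*x/3 + 1)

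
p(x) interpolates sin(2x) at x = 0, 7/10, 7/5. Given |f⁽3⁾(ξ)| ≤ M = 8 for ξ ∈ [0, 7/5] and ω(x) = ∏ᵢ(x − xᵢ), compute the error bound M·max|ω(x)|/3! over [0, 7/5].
343*sqrt(3)/3375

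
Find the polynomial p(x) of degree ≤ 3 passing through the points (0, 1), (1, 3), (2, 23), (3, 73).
2*x**3 + 3*x**2 - 3*x + 1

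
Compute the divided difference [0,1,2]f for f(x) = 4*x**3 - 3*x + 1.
12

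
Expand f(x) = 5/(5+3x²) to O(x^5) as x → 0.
1 - 3*x**2/5 + 9*x**4/25 + O(x**5)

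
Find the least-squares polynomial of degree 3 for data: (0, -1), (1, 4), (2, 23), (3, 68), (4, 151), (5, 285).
-65/63 + (881/378)x + (187/252)x² + (221/108)x³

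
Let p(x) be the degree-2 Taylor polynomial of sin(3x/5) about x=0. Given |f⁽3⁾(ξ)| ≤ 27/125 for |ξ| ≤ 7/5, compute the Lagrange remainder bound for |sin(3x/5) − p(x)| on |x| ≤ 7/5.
3087/31250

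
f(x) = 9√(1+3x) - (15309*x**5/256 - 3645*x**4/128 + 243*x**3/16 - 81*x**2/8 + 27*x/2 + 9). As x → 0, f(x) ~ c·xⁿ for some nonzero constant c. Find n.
6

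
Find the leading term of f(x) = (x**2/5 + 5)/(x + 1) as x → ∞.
x/5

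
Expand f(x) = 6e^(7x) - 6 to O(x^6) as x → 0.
42*x + 147*x**2 + 343*x**3 + 2401*x**4/4 + 16807*x**5/20 + O(x**6)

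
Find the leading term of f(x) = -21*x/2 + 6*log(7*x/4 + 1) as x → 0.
-147*x**2/16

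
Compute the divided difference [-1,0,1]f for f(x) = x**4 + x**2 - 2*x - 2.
2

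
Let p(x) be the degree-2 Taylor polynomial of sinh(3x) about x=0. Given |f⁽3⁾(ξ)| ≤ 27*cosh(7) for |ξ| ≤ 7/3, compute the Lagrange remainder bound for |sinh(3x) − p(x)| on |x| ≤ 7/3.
343*cosh(7)/6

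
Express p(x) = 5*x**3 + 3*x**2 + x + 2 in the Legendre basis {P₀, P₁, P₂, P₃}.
(3)P₀ + (4)P₁ + (2)P₂ + (2)P₃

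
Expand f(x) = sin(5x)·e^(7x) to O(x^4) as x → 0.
5*x + 35*x**2 + 305*x**3/3 + O(x**4)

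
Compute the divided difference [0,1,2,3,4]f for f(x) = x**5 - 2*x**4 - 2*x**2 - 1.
8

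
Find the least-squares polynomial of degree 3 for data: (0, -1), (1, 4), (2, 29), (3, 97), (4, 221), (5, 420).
-50/63 + (-547/378)x + (163/63)x² + (157/54)x³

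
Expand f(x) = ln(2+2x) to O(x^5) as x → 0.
log(2) + x - x**2/2 + x**3/3 - x**4/4 + O(x**5)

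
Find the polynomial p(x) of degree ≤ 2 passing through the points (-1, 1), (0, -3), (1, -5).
x**2 - 3*x - 3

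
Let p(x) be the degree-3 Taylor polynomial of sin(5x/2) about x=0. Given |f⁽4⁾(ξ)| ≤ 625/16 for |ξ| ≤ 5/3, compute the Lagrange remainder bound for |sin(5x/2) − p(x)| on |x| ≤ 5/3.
390625/31104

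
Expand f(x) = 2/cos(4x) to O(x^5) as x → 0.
2 + 16*x**2 + 320*x**4/3 + O(x**5)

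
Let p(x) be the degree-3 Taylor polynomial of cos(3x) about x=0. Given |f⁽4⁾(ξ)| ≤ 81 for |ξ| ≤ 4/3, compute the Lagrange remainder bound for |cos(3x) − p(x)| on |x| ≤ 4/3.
32/3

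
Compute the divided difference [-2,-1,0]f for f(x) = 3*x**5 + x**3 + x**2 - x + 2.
-47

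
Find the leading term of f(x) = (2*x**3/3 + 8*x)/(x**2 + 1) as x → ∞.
2*x/3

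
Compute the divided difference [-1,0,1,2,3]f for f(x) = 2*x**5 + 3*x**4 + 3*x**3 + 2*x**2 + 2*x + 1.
13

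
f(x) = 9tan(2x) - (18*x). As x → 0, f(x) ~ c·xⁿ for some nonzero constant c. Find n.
3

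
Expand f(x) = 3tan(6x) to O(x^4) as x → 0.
18*x + 216*x**3 + O(x**4)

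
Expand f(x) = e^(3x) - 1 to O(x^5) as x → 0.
3*x + 9*x**2/2 + 9*x**3/2 + 27*x**4/8 + O(x**5)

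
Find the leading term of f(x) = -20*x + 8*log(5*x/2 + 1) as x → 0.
-25*x**2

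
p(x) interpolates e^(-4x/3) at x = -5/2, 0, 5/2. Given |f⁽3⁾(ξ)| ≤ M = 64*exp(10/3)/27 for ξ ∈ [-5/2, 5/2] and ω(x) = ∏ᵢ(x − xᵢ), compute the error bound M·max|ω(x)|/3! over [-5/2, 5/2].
1000*sqrt(3)*exp(10/3)/729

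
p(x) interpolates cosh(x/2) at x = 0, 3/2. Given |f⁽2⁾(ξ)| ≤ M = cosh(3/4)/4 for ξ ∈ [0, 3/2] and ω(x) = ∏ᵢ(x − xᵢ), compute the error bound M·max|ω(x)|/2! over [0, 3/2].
9*cosh(3/4)/128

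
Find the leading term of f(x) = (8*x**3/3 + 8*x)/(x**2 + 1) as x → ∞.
8*x/3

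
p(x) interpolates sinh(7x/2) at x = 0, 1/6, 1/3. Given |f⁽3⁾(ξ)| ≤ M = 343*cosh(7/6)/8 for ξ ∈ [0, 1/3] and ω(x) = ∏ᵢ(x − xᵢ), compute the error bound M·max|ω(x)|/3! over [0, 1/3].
343*sqrt(3)*cosh(7/6)/46656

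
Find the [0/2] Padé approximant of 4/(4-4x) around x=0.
1/(1 - x)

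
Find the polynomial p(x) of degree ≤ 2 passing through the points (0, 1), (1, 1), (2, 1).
1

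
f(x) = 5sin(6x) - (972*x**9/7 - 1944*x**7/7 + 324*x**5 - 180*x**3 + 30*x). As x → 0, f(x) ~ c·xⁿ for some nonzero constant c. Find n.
11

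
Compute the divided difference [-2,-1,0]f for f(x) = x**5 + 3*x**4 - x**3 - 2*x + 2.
9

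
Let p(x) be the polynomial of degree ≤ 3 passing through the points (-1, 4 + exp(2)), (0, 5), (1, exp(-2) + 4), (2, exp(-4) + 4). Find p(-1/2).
(-5*exp(2) + 1 + (5*exp(2) + 79)*exp(4))*exp(-4)/16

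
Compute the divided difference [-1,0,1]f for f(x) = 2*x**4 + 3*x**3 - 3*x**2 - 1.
-1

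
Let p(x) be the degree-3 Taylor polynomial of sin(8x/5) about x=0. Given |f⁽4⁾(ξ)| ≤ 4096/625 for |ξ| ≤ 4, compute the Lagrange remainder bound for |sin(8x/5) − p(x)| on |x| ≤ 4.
131072/1875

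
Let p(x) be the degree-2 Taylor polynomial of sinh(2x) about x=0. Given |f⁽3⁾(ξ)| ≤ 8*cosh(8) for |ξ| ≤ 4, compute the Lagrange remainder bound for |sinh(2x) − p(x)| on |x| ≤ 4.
256*cosh(8)/3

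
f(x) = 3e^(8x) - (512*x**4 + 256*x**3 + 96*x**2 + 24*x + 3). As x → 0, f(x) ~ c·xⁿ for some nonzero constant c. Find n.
5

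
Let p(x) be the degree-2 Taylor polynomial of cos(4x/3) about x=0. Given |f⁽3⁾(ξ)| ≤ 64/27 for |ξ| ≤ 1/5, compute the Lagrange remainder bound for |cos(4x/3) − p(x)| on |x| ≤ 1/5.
32/10125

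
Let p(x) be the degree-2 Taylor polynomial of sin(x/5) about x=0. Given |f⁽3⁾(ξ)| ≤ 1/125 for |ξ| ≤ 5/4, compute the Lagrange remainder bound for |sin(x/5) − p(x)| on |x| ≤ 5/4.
1/384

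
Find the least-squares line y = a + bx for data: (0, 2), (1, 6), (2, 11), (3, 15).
a = 19/10, b = 22/5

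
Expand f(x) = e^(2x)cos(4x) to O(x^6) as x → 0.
1 + 2*x - 6*x**2 - 44*x**3/3 - 14*x**4/3 + 164*x**5/15 + O(x**6)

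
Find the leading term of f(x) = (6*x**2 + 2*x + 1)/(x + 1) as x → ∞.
6*x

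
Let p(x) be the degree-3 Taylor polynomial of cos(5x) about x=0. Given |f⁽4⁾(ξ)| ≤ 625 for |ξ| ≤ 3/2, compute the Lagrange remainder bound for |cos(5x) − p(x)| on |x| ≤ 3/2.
16875/128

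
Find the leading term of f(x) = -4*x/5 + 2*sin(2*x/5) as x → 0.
-8*x**3/375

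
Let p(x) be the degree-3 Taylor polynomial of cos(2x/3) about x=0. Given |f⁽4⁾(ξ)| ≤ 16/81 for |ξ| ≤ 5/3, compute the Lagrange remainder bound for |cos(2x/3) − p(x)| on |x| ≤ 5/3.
1250/19683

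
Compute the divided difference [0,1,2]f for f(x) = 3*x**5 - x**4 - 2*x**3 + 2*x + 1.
32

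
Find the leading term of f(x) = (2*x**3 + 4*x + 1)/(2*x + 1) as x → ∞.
x**2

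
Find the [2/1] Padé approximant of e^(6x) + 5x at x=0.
(-4*x**2 + 9*x + 1)/(1 - 2*x)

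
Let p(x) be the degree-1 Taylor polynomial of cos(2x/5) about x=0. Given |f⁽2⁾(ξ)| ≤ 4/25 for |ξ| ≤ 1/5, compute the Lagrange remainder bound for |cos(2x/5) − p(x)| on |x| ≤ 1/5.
2/625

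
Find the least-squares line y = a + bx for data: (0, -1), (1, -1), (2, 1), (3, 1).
a = -6/5, b = 4/5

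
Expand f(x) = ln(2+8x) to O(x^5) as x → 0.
log(2) + 4*x - 8*x**2 + 64*x**3/3 - 64*x**4 + O(x**5)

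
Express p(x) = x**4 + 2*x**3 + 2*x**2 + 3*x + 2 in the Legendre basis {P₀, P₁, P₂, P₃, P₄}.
(43/15)P₀ + (21/5)P₁ + (40/21)P₂ + (4/5)P₃ + (8/35)P₄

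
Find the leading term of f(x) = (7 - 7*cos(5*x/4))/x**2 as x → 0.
175/32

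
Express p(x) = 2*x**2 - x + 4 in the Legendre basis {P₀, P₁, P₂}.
(14/3)P₀ - P₁ + (4/3)P₂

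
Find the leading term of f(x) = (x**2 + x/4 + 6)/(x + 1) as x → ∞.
x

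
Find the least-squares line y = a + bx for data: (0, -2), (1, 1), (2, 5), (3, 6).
a = -17/10, b = 14/5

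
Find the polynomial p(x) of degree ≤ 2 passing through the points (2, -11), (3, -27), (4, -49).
-3*x**2 - x + 3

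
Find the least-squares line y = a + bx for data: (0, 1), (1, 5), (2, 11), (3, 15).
a = 4/5, b = 24/5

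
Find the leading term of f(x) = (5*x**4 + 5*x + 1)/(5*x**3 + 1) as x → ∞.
x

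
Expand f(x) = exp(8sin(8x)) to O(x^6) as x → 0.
1 + 64*x + 2048*x**2 + 43008*x**3 + 655360*x**4 + 113278976*x**5/15 + O(x**6)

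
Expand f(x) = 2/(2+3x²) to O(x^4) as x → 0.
1 - 3*x**2/2 + O(x**4)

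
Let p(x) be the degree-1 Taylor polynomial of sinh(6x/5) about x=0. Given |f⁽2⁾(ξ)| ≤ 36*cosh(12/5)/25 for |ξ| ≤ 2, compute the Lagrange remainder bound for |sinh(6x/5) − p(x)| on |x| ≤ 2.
72*cosh(12/5)/25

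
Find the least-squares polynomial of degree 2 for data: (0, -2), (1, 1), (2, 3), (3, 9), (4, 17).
-8/5 + (3/5)x + x²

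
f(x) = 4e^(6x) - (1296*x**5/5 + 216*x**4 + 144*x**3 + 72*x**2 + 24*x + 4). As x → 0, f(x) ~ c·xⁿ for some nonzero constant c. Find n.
6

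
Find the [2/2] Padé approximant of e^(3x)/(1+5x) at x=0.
(73*x**2/44 + 67*x/33 + 1)/(-631*x**2/132 + 133*x/33 + 1)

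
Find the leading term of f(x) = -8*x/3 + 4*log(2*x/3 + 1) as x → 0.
-8*x**2/9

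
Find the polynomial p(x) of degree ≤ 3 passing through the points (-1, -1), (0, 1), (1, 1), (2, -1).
-x**2 + x + 1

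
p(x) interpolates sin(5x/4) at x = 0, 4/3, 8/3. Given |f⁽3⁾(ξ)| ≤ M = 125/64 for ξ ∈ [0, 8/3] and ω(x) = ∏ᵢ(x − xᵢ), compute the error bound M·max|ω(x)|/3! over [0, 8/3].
125*sqrt(3)/729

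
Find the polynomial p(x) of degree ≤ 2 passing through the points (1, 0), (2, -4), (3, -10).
-x**2 - x + 2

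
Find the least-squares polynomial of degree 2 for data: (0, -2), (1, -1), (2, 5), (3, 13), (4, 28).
-67/35 + (-41/35)x + (15/7)x²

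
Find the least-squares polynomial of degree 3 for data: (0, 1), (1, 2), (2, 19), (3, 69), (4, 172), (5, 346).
17/18 + (-125/756)x + (-211/126)x² + (335/108)x³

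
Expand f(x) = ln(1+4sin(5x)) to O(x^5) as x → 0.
20*x - 200*x**2 + 7750*x**3/3 - 115000*x**4/3 + O(x**5)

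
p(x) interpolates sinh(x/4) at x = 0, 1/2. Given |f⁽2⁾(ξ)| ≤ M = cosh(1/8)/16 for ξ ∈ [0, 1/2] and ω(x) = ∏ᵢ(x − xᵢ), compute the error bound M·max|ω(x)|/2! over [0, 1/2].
cosh(1/8)/512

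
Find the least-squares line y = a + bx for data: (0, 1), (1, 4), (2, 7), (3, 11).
a = 4/5, b = 33/10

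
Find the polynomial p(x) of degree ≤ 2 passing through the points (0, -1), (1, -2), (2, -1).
x**2 - 2*x - 1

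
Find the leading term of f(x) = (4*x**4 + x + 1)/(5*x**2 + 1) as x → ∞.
4*x**2/5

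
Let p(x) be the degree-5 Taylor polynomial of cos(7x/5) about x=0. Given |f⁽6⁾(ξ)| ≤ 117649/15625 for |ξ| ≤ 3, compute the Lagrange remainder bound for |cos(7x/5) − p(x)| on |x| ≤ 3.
9529569/1250000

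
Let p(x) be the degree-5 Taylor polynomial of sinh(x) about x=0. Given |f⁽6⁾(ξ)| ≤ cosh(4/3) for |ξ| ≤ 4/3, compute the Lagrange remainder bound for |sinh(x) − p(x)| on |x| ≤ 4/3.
256*cosh(4/3)/32805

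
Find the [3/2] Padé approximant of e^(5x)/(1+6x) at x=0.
(192625*x**3/32628 + 70125*x**2/10876 + 10335*x/2719 + 1)/(-78865*x**2/10876 + 13054*x/2719 + 1)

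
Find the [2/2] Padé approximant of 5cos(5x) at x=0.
(5 - 625*x**2/12)/(25*x**2/12 + 1)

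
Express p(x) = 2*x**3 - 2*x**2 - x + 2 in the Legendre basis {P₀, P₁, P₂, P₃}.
(4/3)P₀ + (1/5)P₁ + (-4/3)P₂ + (4/5)P₃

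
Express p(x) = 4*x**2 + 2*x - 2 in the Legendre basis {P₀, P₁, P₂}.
(-2/3)P₀ + (2)P₁ + (8/3)P₂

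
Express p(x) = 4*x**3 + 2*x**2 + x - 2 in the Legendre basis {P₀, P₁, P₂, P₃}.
(-4/3)P₀ + (17/5)P₁ + (4/3)P₂ + (8/5)P₃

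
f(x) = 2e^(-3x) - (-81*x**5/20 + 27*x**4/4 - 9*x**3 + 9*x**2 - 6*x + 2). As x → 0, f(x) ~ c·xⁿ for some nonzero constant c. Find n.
6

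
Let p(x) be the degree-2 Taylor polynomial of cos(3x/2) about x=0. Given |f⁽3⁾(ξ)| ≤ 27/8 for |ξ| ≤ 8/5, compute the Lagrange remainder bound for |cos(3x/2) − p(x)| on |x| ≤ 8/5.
288/125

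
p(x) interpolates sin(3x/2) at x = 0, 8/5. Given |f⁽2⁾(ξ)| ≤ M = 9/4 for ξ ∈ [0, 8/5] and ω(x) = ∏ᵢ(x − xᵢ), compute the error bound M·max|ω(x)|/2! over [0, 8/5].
18/25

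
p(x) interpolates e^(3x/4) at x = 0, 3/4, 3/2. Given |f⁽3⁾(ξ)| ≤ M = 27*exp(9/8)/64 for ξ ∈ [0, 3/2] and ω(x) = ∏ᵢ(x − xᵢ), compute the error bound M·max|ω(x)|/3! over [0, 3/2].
27*sqrt(3)*exp(9/8)/4096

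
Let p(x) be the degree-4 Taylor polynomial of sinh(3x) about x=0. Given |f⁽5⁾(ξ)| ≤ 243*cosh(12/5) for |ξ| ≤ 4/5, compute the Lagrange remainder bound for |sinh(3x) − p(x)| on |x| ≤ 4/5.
10368*cosh(12/5)/15625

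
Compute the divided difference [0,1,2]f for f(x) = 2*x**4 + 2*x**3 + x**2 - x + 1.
21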